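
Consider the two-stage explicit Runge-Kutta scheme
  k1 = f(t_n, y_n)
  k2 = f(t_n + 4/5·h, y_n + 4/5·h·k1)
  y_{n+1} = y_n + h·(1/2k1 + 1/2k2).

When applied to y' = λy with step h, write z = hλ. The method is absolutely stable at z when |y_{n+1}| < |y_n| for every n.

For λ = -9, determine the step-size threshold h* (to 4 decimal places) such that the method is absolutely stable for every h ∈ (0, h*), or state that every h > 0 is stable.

(-2.5000,0); λ=-9 ⇒ h* = (5/2)/9 = 0.2778.

On y'=λy, z=hλ:
  k1=λy_n ⇒ h·k1=z·y_n;  k2=λ(1+4/5z)y_n ⇒ h·k2=z(1+4/5z)y_n
  y_{n+1}/y_n = 1 + 1/2z + 1/2z(1+4/5z) = 1 + z + 2/5z²
  so R(z) = 1 + z + 2/5z².

Find x<0 with |R(x)|<1.
x=-1.42: |R|=0.3866
R=1: x+2/5x²=0 ⇒ x=−5/2=-2.5000; min R=1−1/(4·2/5)=0.3750>−1
Confirm numerically:
  x=-1.802: |R|=0.49688 <1
  x=-1.740: |R|=0.47104 <1
  x=-1.439: |R|=0.38929 <1
  x=-1.408: |R|=0.38499 <1
  x=-2.698: |R|=1.21368 >1
  x=-2.626: |R|=1.13235 >1
Interval (-2.5000, 0).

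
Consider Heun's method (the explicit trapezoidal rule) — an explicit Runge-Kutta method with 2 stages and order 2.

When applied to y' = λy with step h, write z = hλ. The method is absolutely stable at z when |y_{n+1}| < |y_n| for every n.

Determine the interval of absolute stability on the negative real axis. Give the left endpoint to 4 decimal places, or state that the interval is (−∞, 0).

Set f=λy, z=hλ:
  order 2, 2-stage ⇒ R(z)=1+z+z^2/2
  (e.g. R(-0.35)=0.71125, |R|=0.71125)

Find x<0 with |R(x)|<1.
x=-0.35: |R|=0.7113
|R(-1.81)|=0.8281 |R(-1.29)|=0.5421 |R(-0.78)|=0.5242
Bisect:
  x_lo=-2.6007 |R|=1.7811  x_hi=-0.2486 |R|=0.7823
  mid=-1.42465 |R|=0.59017 →hi
  mid=-2.01267 |R|=1.01275 →lo
  mid=-1.71866 |R|=0.75824 →hi
  mid=-1.86566 |R|=0.87469 →hi
  mid=-1.93917 |R|=0.94102 →hi
  mid=-1.97592 |R|=0.97621 →hi
  mid=-1.99429 |R|=0.99431 →hi
  mid=-2.00348 |R|=1.00349 →lo
  mid=-1.99889 |R|=0.99889 →hi
  ...
  [-2.00004,-1.99989] ⇒ x*=-2.0000
So |R|<1 on (-2.0000, 0).

z∈(-2.0000,0).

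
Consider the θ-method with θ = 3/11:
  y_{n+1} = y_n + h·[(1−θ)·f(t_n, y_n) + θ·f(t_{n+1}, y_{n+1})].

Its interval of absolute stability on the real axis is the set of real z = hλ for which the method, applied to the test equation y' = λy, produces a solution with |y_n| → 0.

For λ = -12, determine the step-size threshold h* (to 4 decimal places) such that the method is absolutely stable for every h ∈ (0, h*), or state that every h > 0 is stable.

Set f=λy, z=hλ:
  y_{n+1} = y_n + z·[8/11·y_n + 3/11·y_{n+1}] ⇒ (1 − 3/11z)y_{n+1} = (1 + 8/11z)y_n
  R(z) = (1 + 8/11z)/(1 − 3/11z).

Need |R(x)|<1, x<0.
x=-1.78: |R|=0.1983
R=−1: 1+8/11x = −1+3/11x ⇒ -5/11x=2 ⇒ x=2/(-5/11)=-4.4000
Confirm numerically:
  x=-4.377: |R|=0.99523 <1
  x=-4.088: |R|=0.93294 <1
  x=-2.978: |R|=0.64332 <1
  x=-2.831: |R|=0.59755 <1
  x=-4.596: |R|=1.03954 >1
  x=-4.529: |R|=1.02623 >1
  x=-4.468: |R|=1.01393 >1
Interval (-4.4000, 0).

(-4.4000,0); λ=-12 ⇒ h* = (22/5)/12 = 0.3667.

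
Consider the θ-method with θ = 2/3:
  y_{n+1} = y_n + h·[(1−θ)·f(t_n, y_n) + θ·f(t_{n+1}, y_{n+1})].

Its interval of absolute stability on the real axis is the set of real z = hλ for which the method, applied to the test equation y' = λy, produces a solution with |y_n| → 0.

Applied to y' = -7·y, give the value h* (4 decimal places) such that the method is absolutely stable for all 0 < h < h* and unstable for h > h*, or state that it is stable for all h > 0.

With y'=λy (z=hλ):
  y_{n+1} = y_n + z·[1/3·y_n + 2/3·y_{n+1}] ⇒ (1 − 2/3z)y_{n+1} = (1 + 1/3z)y_n
  ⇒ R(z) = (1 + 1/3z)/(1 − 2/3z).

Boundary: |R(x)|=1, x<0.
x=-0.79: |R|=0.4825
x=-2: |R|=0.1429
x=-10: |R|=0.3043
x=-100: |R|=0.4778
θ=2/3≥1/2 ⇒ |1+1/3x|<|1−2/3x| ∀x<0 ⇒ interval (−∞,0).

unbounded; (−∞, 0). Any h>0 works for λ=-7.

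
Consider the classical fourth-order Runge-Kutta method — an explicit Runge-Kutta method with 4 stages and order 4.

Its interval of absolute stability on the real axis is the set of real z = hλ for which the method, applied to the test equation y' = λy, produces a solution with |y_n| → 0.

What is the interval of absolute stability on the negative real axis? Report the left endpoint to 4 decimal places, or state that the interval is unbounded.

(-2.7853, 0).

On y'=λy, z=hλ:
  order 4, 4-stage ⇒ R(z)=1+z+z^2/2+z^3/6+z^4/24
  (e.g. R(-0.64)=0.52810, |R|=0.52810)

Solve |R(x)|<1 on ℝ⁻.
x=-0.64: |R|=0.5281
|R(-2.07)|=0.3592 |R(-1.95)|=0.3179 |R(-0.94)|=0.3959
Bisect:
  x_lo=-3.4095 |R|=2.4275  x_hi=-0.3642 |R|=0.6948
  mid=-1.88685 |R|=0.30178 →hi
  mid=-2.64815 |R|=0.81217 →hi
  mid=-3.02881 |R|=1.43366 →lo
  mid=-2.83848 |R|=1.08319 →lo
  mid=-2.74332 |R|=0.93853 →hi
  mid=-2.79090 |R|=1.00848 →lo
  mid=-2.76711 |R|=0.97293 →hi
  mid=-2.77900 |R|=0.99056 →hi
  ...
  [-2.78532,-2.78514] ⇒ x*=-2.7853
Interval (-2.7853, 0).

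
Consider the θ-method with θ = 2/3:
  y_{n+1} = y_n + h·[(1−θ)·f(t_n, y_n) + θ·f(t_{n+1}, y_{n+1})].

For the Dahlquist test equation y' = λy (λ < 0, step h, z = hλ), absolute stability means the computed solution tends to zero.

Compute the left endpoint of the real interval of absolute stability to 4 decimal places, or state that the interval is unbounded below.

(−∞, 0) — no finite endpoint.

Test eqn y'=λy, z=hλ:
  y_{n+1} = y_n + z·[1/3·y_n + 2/3·y_{n+1}] ⇒ (1 − 2/3z)y_{n+1} = (1 + 1/3z)y_n
  R(z) = (1 + 1/3z)/(1 − 2/3z).

Boundary: |R(x)|=1, x<0.
x=-1.55: |R|=0.2377
x=-2: |R|=0.1429
x=-10: |R|=0.3043
x=-100: |R|=0.4778
θ=2/3≥1/2 ⇒ |1+1/3x|<|1−2/3x| ∀x<0 ⇒ interval (−∞,0).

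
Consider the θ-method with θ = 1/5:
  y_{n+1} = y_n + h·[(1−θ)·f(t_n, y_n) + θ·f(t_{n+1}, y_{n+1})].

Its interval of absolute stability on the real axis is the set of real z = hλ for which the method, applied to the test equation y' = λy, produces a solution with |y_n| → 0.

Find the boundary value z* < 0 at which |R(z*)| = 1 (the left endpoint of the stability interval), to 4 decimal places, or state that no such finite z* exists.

Set f=λy, z=hλ:
  y_{n+1} = y_n + z·[4/5·y_n + 1/5·y_{n+1}] ⇒ (1 − 1/5z)y_{n+1} = (1 + 4/5z)y_n
  R(z) = (1 + 4/5z)/(1 − 1/5z).

Boundary: |R(x)|=1, x<0.
x=-1.46: |R|=0.1300
R=−1: 1+4/5x = −1+1/5x ⇒ -3/5x=2 ⇒ x=2/(-3/5)=-3.3333
Confirm numerically:
  x=-2.817: |R|=0.80184 <1
  x=-2.229: |R|=0.54171 <1
  x=-1.530: |R|=0.17152 <1
  x=-3.858: |R|=1.17769 >1
  x=-3.670: |R|=1.11649 >1
  x=-3.552: |R|=1.07671 >1
So |R|<1 on (-3.3333, 0).

z* = -3.3333.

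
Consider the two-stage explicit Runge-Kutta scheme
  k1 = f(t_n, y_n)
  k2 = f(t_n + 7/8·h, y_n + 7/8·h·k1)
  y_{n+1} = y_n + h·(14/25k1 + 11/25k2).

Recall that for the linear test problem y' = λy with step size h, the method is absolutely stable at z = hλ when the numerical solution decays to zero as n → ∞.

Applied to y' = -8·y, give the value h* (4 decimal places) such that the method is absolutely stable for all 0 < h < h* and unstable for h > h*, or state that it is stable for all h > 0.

Test eqn y'=λy, z=hλ:
  k1=λy_n ⇒ h·k1=z·y_n;  k2=λ(1+7/8z)y_n ⇒ h·k2=z(1+7/8z)y_n
  y_{n+1}/y_n = 1 + 14/25z + 11/25z(1+7/8z) = 1 + z + 77/200z²
  so R(z) = 1 + z + 77/200z².

Solve |R(x)|<1 on ℝ⁻.
x=-1.05: |R|=0.3745
R=1: x+77/200x²=0 ⇒ x=−200/77=-2.5974; min R=1−1/(4·77/200)=0.3506>−1
Confirm numerically:
  x=-2.566: |R|=0.96898 <1
  x=-2.233: |R|=0.68672 <1
  x=-1.501: |R|=0.36641 <1
  x=-1.454: |R|=0.35993 <1
  x=-3.131: |R|=1.64322 >1
  x=-2.866: |R|=1.29637 >1
Stable set (-2.5974, 0).

(-2.5974,0); λ=-8 ⇒ h* = (200/77)/8 = 0.3247.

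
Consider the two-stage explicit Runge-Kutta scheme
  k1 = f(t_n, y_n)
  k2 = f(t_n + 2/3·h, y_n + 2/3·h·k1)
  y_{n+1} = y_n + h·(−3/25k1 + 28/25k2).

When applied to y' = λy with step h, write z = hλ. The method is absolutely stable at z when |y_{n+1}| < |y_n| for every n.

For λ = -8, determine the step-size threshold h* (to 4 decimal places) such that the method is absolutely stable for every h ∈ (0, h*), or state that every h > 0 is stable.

Test eqn y'=λy, z=hλ:
  k1=λy_n ⇒ h·k1=z·y_n;  k2=λ(1+2/3z)y_n ⇒ h·k2=z(1+2/3z)y_n
  y_{n+1}/y_n = 1 − 3/25z + 28/25z(1+2/3z) = 1 + z + 56/75z²
  so R(z) = 1 + z + 56/75z².

Find x<0 with |R(x)|<1.
x=-0.63: |R|=0.6664
R=1: x+56/75x²=0 ⇒ x=−75/56=-1.3393; min R=1−1/(4·56/75)=0.6652>−1
Confirm numerically:
  x=-1.241: |R|=0.90893 <1
  x=-1.051: |R|=0.77377 <1
  x=-0.979: |R|=0.73664 <1
  x=-0.561: |R|=0.67399 <1
  x=-1.751: |R|=1.53828 >1
  x=-1.650: |R|=1.38280 >1
Stable set (-1.3393, 0).

(-1.3393,0); λ=-8 ⇒ h* = (75/56)/8 = 0.1674.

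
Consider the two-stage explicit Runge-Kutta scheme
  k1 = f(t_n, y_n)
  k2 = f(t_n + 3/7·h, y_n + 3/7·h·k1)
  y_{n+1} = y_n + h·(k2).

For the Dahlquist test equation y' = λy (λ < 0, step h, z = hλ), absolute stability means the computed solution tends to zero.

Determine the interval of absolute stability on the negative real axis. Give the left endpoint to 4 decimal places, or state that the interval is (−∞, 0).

(-2.3333, 0).

Test eqn y'=λy, z=hλ:
  k1=λy_n ⇒ h·k1=z·y_n;  k2=λ(1+3/7z)y_n ⇒ h·k2=z(1+3/7z)y_n
  y_{n+1}/y_n = 1 + z(1+3/7z) = 1 + z + 3/7z²
  Hence R(z) = 1 + z + 3/7z².

Solve |R(x)|<1 on ℝ⁻.
x=-1.04: |R|=0.4235
R=1: x+3/7x²=0 ⇒ x=−7/3=-2.3333; min R=1−1/(4·3/7)=0.4167>−1
Confirm numerically:
  x=-2.182: |R|=0.85848 <1
  x=-1.764: |R|=0.56958 <1
  x=-1.262: |R|=0.42056 <1
  x=-0.996: |R|=0.42915 <1
  x=-2.366: |R|=1.03312 >1
  x=-2.354: |R|=1.02085 >1
Stable set (-2.3333, 0).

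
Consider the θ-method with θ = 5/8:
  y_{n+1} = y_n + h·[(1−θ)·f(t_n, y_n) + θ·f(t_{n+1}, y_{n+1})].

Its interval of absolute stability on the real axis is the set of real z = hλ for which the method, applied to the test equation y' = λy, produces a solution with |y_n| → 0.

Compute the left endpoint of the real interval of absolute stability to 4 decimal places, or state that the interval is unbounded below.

With y'=λy (z=hλ):
  y_{n+1} = y_n + z·[3/8·y_n + 5/8·y_{n+1}] ⇒ (1 − 5/8z)y_{n+1} = (1 + 3/8z)y_n
  so R(z) = (1 + 3/8z)/(1 − 5/8z).

Solve |R(x)|<1 on ℝ⁻.
x=-0.3: |R|=0.7474
x=-2: |R|=0.1111
x=-10: |R|=0.3793
x=-100: |R|=0.5748
θ=5/8≥1/2 ⇒ |1+3/8x|<|1−5/8x| ∀x<0 ⇒ unbounded interval.

(−∞, 0) — no finite endpoint.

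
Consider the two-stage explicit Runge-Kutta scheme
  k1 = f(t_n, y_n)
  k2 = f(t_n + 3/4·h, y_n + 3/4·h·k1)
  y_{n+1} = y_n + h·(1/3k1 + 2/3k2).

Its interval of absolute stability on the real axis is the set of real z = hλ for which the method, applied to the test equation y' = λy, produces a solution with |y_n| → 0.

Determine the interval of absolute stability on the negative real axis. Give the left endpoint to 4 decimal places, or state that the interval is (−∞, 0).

Set f=λy, z=hλ:
  k1=λy_n ⇒ h·k1=z·y_n;  k2=λ(1+3/4z)y_n ⇒ h·k2=z(1+3/4z)y_n
  y_{n+1}/y_n = 1 + 1/3z + 2/3z(1+3/4z) = 1 + z + 1/2z²
  Hence R(z) = 1 + z + 1/2z².

Solve |R(x)|<1 on ℝ⁻.
x=-1.25: |R|=0.5312
R=1: x+1/2x²=0 ⇒ x=−2=-2.0000; min R=1−1/(4·1/2)=0.5000>−1
Confirm numerically:
  x=-1.916: |R|=0.91953 <1
  x=-1.270: |R|=0.53645 <1
  x=-0.904: |R|=0.50461 <1
  x=-2.205: |R|=1.22601 >1
  x=-2.123: |R|=1.13056 >1
  x=-2.070: |R|=1.07245 >1
Interval (-2.0000, 0).

(-2.0000, 0).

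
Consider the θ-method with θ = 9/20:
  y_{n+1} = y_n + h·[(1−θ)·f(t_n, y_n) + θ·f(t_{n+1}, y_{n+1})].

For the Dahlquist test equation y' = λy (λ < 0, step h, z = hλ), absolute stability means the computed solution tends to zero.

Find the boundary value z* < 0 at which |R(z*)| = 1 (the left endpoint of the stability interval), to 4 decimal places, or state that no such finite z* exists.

Set f=λy, z=hλ:
  y_{n+1} = y_n + z·[11/20·y_n + 9/20·y_{n+1}] ⇒ (1 − 9/20z)y_{n+1} = (1 + 11/20z)y_n
  so R(z) = (1 + 11/20z)/(1 − 9/20z).

Find x<0 with |R(x)|<1.
x=-1.56: |R|=0.0834
R=−1: 1+11/20x = −1+9/20x ⇒ -1/10x=2 ⇒ x=2/(-1/10)=-20.0000
Confirm numerically:
  x=-17.626: |R|=0.97342 <1
  x=-12.684: |R|=0.89093 <1
  x=-11.921: |R|=0.87306 <1
  x=-20.453: |R|=1.00444 >1
  x=-20.387: |R|=1.00380 >1
  x=-20.287: |R|=1.00283 >1
So |R|<1 on (-20.0000, 0).

z* = -20.0000.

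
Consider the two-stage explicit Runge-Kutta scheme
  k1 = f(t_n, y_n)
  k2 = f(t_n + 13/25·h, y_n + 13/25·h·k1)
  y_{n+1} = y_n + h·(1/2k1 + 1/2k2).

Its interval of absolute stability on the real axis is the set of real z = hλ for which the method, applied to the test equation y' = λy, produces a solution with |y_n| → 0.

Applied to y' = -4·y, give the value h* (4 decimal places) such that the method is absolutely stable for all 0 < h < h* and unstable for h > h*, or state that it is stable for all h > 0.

With y'=λy (z=hλ):
  k1=λy_n ⇒ h·k1=z·y_n;  k2=λ(1+13/25z)y_n ⇒ h·k2=z(1+13/25z)y_n
  y_{n+1}/y_n = 1 + 1/2z + 1/2z(1+13/25z) = 1 + z + 13/50z²
  ⇒ R(z) = 1 + z + 13/50z².

Solve |R(x)|<1 on ℝ⁻.
x=-1.27: |R|=0.1494
R=1: x+13/50x²=0 ⇒ x=−50/13=-3.8462; min R=1−1/(4·13/50)=0.0385>−1
Confirm numerically:
  x=-2.968: |R|=0.32235 <1
  x=-2.738: |R|=0.21113 <1
  x=-1.756: |R|=0.04572 <1
  x=-4.433: |R|=1.67639 >1
  x=-4.428: |R|=1.66987 >1
  x=-4.117: |R|=1.28992 >1
Interval (-3.8462, 0).

(-3.8462,0); λ=-4 ⇒ h* = (50/13)/4 = 0.9615.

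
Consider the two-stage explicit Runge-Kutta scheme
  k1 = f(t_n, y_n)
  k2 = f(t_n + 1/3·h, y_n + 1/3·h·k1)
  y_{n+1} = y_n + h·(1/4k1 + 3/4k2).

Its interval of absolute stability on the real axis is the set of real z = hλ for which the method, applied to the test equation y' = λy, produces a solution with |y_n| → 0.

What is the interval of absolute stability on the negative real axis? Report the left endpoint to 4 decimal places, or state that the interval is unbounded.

(-4.0000, 0).

On y'=λy, z=hλ:
  k1=λy_n ⇒ h·k1=z·y_n;  k2=λ(1+1/3z)y_n ⇒ h·k2=z(1+1/3z)y_n
  y_{n+1}/y_n = 1 + 1/4z + 3/4z(1+1/3z) = 1 + z + 1/4z²
  Hence R(z) = 1 + z + 1/4z².

Boundary: |R(x)|=1, x<0.
x=-0.41: |R|=0.6320
R=1: x+1/4x²=0 ⇒ x=−4=-4.0000; min R=1−1/(4·1/4)=0.0000>−1
Confirm numerically:
  x=-3.947: |R|=0.94770 <1
  x=-2.823: |R|=0.16933 <1
  x=-1.994: |R|=0.00001 <1
  x=-4.235: |R|=1.24881 >1
  x=-4.197: |R|=1.20670 >1
  x=-4.086: |R|=1.08785 >1
Stable set (-4.0000, 0).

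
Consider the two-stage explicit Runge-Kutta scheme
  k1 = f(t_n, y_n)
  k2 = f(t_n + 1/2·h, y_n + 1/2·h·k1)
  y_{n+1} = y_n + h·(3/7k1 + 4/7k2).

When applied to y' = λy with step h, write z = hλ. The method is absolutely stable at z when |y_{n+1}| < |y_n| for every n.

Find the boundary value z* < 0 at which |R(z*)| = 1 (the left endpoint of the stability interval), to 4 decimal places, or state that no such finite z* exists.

left endpoint -3.5000.

On y'=λy, z=hλ:
  k1=λy_n ⇒ h·k1=z·y_n;  k2=λ(1+1/2z)y_n ⇒ h·k2=z(1+1/2z)y_n
  y_{n+1}/y_n = 1 + 3/7z + 4/7z(1+1/2z) = 1 + z + 2/7z²
  so R(z) = 1 + z + 2/7z².

Solve |R(x)|<1 on ℝ⁻.
x=-0.62: |R|=0.4898
R=1: x+2/7x²=0 ⇒ x=−7/2=-3.5000; min R=1−1/(4·2/7)=0.1250>−1
Confirm numerically:
  x=-3.298: |R|=0.80966 <1
  x=-2.283: |R|=0.20617 <1
  x=-2.129: |R|=0.16604 <1
  x=-1.520: |R|=0.14011 <1
  x=-3.755: |R|=1.27358 >1
  x=-3.549: |R|=1.04969 >1
Interval (-3.5000, 0).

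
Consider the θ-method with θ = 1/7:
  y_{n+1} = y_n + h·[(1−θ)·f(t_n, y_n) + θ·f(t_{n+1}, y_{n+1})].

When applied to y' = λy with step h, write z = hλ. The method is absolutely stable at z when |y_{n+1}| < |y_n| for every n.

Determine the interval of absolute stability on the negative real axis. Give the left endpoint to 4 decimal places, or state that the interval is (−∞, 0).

With y'=λy (z=hλ):
  y_{n+1} = y_n + z·[6/7·y_n + 1/7·y_{n+1}] ⇒ (1 − 1/7z)y_{n+1} = (1 + 6/7z)y_n
  Hence R(z) = (1 + 6/7z)/(1 − 1/7z).

Find x<0 with |R(x)|<1.
x=-0.85: |R|=0.2420
R=−1: 1+6/7x = −1+1/7x ⇒ -5/7x=2 ⇒ x=2/(-5/7)=-2.8000
Confirm numerically:
  x=-1.927: |R|=0.51103 <1
  x=-1.718: |R|=0.37944 <1
  x=-1.637: |R|=0.32673 <1
  x=-3.234: |R|=1.21204 >1
  x=-2.859: |R|=1.02992 >1
So |R|<1 on (-2.8000, 0).

(-2.8000, 0).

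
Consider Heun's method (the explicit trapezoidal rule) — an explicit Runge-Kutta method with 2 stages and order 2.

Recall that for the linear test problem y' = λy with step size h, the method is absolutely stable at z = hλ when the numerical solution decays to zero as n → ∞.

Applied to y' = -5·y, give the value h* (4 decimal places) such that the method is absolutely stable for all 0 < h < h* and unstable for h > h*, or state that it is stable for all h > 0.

(-2.0000,0); λ=-5 ⇒ h* = 0.4000.

Test eqn y'=λy, z=hλ:
  order 2, 2-stage ⇒ R(z)=1+z+z^2/2
  (e.g. R(-0.78)=0.52420, |R|=0.52420)

Need |R(x)|<1, x<0.
x=-0.78: |R|=0.5242
|R(-1.73)|=0.7664 |R(-1.02)|=0.5002 |R(-0.86)|=0.5098
Bisect:
  x_lo=-2.6736 |R|=1.9005  x_hi=-0.2735 |R|=0.7639
  mid=-1.47355 |R|=0.61213 →hi
  mid=-2.07358 |R|=1.07628 →lo
  mid=-1.77356 |R|=0.79920 →hi
  mid=-1.92357 |R|=0.92649 →hi
  mid=-1.99857 |R|=0.99857 →hi
  mid=-2.03607 |R|=1.03672 →lo
  mid=-2.01732 |R|=1.01747 →lo
  mid=-2.00795 |R|=1.00798 →lo
  mid=-2.00326 |R|=1.00327 →lo
  mid=-2.00092 |R|=1.00092 →lo
  ...
  [-2.00004,-1.99989] ⇒ x*=-2.0000
Stable set (-2.0000, 0).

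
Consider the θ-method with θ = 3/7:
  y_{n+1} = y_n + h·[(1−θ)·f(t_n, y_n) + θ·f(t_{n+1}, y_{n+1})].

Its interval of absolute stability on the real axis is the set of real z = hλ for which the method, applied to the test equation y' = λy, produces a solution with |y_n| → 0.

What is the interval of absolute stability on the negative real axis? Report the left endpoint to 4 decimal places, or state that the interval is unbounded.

z∈(-14.0000,0).

Test eqn y'=λy, z=hλ:
  y_{n+1} = y_n + z·[4/7·y_n + 3/7·y_{n+1}] ⇒ (1 − 3/7z)y_{n+1} = (1 + 4/7z)y_n
  ⇒ R(z) = (1 + 4/7z)/(1 − 3/7z).

Solve |R(x)|<1 on ℝ⁻.
x=-1.31: |R|=0.1610
R=−1: 1+4/7x = −1+3/7x ⇒ -1/7x=2 ⇒ x=2/(-1/7)=-14.0000
Confirm numerically:
  x=-7.902: |R|=0.80141 <1
  x=-7.452: |R|=0.77695 <1
  x=-6.243: |R|=0.69851 <1
  x=-5.977: |R|=0.67819 <1
  x=-14.499: |R|=1.00988 >1
  x=-14.040: |R|=1.00081 >1
So |R|<1 on (-14.0000, 0).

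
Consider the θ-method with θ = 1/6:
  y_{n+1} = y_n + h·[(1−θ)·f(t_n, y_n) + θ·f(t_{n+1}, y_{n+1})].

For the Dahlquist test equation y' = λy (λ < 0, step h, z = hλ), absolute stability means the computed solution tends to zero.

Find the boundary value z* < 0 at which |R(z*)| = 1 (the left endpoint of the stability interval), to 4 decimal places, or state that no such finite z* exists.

left endpoint -3.0000.

Test eqn y'=λy, z=hλ:
  y_{n+1} = y_n + z·[5/6·y_n + 1/6·y_{n+1}] ⇒ (1 − 1/6z)y_{n+1} = (1 + 5/6z)y_n
  R(z) = (1 + 5/6z)/(1 − 1/6z).

Find x<0 with |R(x)|<1.
x=-0.44: |R|=0.5901
R=−1: 1+5/6x = −1+1/6x ⇒ -2/3x=2 ⇒ x=2/(-2/3)=-3.0000
Confirm numerically:
  x=-2.445: |R|=0.73712 <1
  x=-1.684: |R|=0.31494 <1
  x=-1.347: |R|=0.10004 <1
  x=-3.497: |R|=1.20933 >1
  x=-3.158: |R|=1.06901 >1
So |R|<1 on (-3.0000, 0).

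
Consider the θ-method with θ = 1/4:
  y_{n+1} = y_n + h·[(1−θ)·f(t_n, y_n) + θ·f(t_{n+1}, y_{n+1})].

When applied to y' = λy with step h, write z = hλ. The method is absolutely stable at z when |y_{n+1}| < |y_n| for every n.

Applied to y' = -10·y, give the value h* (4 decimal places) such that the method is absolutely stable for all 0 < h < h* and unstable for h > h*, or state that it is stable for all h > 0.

(-4.0000,0); λ=-10 ⇒ h* = (4)/10 = 0.4000.

With y'=λy (z=hλ):
  y_{n+1} = y_n + z·[3/4·y_n + 1/4·y_{n+1}] ⇒ (1 − 1/4z)y_{n+1} = (1 + 3/4z)y_n
  so R(z) = (1 + 3/4z)/(1 − 1/4z).

Find x<0 with |R(x)|<1.
x=-0.91: |R|=0.2587
R=−1: 1+3/4x = −1+1/4x ⇒ -1/2x=2 ⇒ x=2/(-1/2)=-4.0000
Confirm numerically:
  x=-3.877: |R|=0.96877 <1
  x=-2.952: |R|=0.69850 <1
  x=-2.906: |R|=0.68317 <1
  x=-4.532: |R|=1.12471 >1
  x=-4.395: |R|=1.09410 >1
  x=-4.052: |R|=1.01292 >1
Stable set (-4.0000, 0).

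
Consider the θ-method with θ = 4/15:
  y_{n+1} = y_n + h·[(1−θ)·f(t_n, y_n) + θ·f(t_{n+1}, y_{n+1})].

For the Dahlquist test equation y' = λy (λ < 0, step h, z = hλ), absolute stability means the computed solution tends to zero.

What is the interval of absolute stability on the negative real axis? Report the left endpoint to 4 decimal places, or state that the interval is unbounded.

z∈(-4.2857,0).

With y'=λy (z=hλ):
  y_{n+1} = y_n + z·[11/15·y_n + 4/15·y_{n+1}] ⇒ (1 − 4/15z)y_{n+1} = (1 + 11/15z)y_n
  ⇒ R(z) = (1 + 11/15z)/(1 − 4/15z).

Solve |R(x)|<1 on ℝ⁻.
x=-0.59: |R|=0.4902
R=−1: 1+11/15x = −1+4/15x ⇒ -7/15x=2 ⇒ x=2/(-7/15)=-4.2857
Confirm numerically:
  x=-2.655: |R|=0.55445 <1
  x=-2.622: |R|=0.54308 <1
  x=-1.821: |R|=0.22577 <1
  x=-4.777: |R|=1.10083 >1
  x=-4.576: |R|=1.06101 >1
  x=-4.330: |R|=1.00959 >1
Interval (-4.2857, 0).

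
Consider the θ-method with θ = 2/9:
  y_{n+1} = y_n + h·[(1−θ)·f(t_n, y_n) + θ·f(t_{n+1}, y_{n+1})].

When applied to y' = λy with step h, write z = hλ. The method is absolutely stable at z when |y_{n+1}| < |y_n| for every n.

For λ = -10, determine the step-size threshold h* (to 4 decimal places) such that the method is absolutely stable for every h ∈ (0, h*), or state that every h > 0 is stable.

Set f=λy, z=hλ:
  y_{n+1} = y_n + z·[7/9·y_n + 2/9·y_{n+1}] ⇒ (1 − 2/9z)y_{n+1} = (1 + 7/9z)y_n
  so R(z) = (1 + 7/9z)/(1 − 2/9z).

Find x<0 with |R(x)|<1.
x=-1.05: |R|=0.1486
R=−1: 1+7/9x = −1+2/9x ⇒ -5/9x=2 ⇒ x=2/(-5/9)=-3.6000
Confirm numerically:
  x=-3.394: |R|=0.93476 <1
  x=-3.014: |R|=0.80503 <1
  x=-1.951: |R|=0.36095 <1
  x=-3.966: |R|=1.10808 >1
  x=-3.878: |R|=1.08296 >1
So |R|<1 on (-3.6000, 0).

(-3.6000,0); λ=-10 ⇒ h* = (18/5)/10 = 0.3600.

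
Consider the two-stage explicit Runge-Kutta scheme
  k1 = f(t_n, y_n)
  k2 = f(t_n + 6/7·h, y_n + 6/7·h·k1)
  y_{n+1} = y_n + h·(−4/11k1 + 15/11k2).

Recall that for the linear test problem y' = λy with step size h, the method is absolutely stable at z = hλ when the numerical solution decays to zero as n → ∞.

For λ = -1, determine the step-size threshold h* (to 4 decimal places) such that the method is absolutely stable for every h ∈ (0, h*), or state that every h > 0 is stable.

With y'=λy (z=hλ):
  k1=λy_n ⇒ h·k1=z·y_n;  k2=λ(1+6/7z)y_n ⇒ h·k2=z(1+6/7z)y_n
  y_{n+1}/y_n = 1 − 4/11z + 15/11z(1+6/7z) = 1 + z + 90/77z²
  R(z) = 1 + z + 90/77z².

Solve |R(x)|<1 on ℝ⁻.
x=-1.5: |R|=2.1299
R=1: x+90/77x²=0 ⇒ x=−77/90=-0.8556; min R=1−1/(4·90/77)=0.7861>−1
Confirm numerically:
  x=-0.734: |R|=0.89571 <1
  x=-0.669: |R|=0.85412 <1
  x=-0.510: |R|=0.79401 <1
  x=-1.141: |R|=1.38068 >1
  x=-1.047: |R|=1.23428 >1
Stable set (-0.8556, 0).

(-0.8556,0); λ=-1 ⇒ h* = (77/90)/1 = 0.8556.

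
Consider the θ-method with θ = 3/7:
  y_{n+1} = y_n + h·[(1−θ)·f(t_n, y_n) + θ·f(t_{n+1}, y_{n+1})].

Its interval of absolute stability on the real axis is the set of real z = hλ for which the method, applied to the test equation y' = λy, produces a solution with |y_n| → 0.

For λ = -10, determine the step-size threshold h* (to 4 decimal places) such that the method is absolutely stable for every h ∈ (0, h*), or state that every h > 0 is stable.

(-14.0000,0); λ=-10 ⇒ h* = (14)/10 = 1.4000.

Set f=λy, z=hλ:
  y_{n+1} = y_n + z·[4/7·y_n + 3/7·y_{n+1}] ⇒ (1 − 3/7z)y_{n+1} = (1 + 4/7z)y_n
  R(z) = (1 + 4/7z)/(1 − 3/7z).

Solve |R(x)|<1 on ℝ⁻.
x=-1.54: |R|=0.0723
R=−1: 1+4/7x = −1+3/7x ⇒ -1/7x=2 ⇒ x=2/(-1/7)=-14.0000
Confirm numerically:
  x=-10.183: |R|=0.89835 <1
  x=-9.063: |R|=0.85560 <1
  x=-8.261: |R|=0.81943 <1
  x=-7.642: |R|=0.78754 <1
  x=-14.326: |R|=1.00652 >1
  x=-14.305: |R|=1.00611 >1
  x=-14.275: |R|=1.00552 >1
Interval (-14.0000, 0).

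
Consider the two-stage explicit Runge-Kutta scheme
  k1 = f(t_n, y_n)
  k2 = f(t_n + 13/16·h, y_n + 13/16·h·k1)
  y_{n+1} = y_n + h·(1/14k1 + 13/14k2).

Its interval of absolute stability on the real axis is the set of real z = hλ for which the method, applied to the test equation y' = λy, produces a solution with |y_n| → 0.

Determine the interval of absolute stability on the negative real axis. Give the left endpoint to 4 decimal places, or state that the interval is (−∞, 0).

Test eqn y'=λy, z=hλ:
  k1=λy_n ⇒ h·k1=z·y_n;  k2=λ(1+13/16z)y_n ⇒ h·k2=z(1+13/16z)y_n
  y_{n+1}/y_n = 1 + 1/14z + 13/14z(1+13/16z) = 1 + z + 169/224z²
  Hence R(z) = 1 + z + 169/224z².

Find x<0 with |R(x)|<1.
x=-1.02: |R|=0.7649
R=1: x+169/224x²=0 ⇒ x=−224/169=-1.3254; min R=1−1/(4·169/224)=0.6686>−1
Confirm numerically:
  x=-0.947: |R|=0.72961 <1
  x=-0.721: |R|=0.67120 <1
  x=-0.638: |R|=0.66910 <1
  x=-1.899: |R|=1.82175 >1
  x=-1.823: |R|=1.68433 >1
  x=-1.657: |R|=1.41449 >1
Interval (-1.3254, 0).

(-1.3254, 0).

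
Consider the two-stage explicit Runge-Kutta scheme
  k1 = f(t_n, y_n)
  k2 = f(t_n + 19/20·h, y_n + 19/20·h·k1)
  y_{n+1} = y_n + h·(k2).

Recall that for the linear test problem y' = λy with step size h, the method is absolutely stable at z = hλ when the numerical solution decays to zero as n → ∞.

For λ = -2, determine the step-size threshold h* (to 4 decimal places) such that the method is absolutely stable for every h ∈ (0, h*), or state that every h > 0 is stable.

(-1.0526,0); λ=-2 ⇒ h* = (20/19)/2 = 0.5263.

On y'=λy, z=hλ:
  k1=λy_n ⇒ h·k1=z·y_n;  k2=λ(1+19/20z)y_n ⇒ h·k2=z(1+19/20z)y_n
  y_{n+1}/y_n = 1 + z(1+19/20z) = 1 + z + 19/20z²
  so R(z) = 1 + z + 19/20z².

Solve |R(x)|<1 on ℝ⁻.
x=-1.77: |R|=2.2063
R=1: x+19/20x²=0 ⇒ x=−20/19=-1.0526; min R=1−1/(4·19/20)=0.7368>−1
Confirm numerically:
  x=-0.811: |R|=0.81383 <1
  x=-0.592: |R|=0.74094 <1
  x=-0.582: |R|=0.73979 <1
  x=-1.441: |R|=1.53166 >1
  x=-1.403: |R|=1.46699 >1
  x=-1.361: |R|=1.39870 >1
So |R|<1 on (-1.0526, 0).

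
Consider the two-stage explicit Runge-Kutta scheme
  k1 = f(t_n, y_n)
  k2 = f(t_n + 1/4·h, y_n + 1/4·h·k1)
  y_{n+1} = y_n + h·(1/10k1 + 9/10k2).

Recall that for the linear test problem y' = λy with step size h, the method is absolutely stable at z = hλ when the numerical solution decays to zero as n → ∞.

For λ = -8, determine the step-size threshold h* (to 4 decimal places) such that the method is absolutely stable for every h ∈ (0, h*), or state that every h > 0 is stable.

With y'=λy (z=hλ):
  k1=λy_n ⇒ h·k1=z·y_n;  k2=λ(1+1/4z)y_n ⇒ h·k2=z(1+1/4z)y_n
  y_{n+1}/y_n = 1 + 1/10z + 9/10z(1+1/4z) = 1 + z + 9/40z²
  so R(z) = 1 + z + 9/40z².

Find x<0 with |R(x)|<1.
x=-0.68: |R|=0.4240
R=1: x+9/40x²=0 ⇒ x=−40/9=-4.4444; min R=1−1/(4·9/40)=-0.1111>−1
Confirm numerically:
  x=-4.419: |R|=0.97470 <1
  x=-3.562: |R|=0.29276 <1
  x=-1.945: |R|=0.09382 <1
  x=-4.947: |R|=1.55938 >1
  x=-4.908: |R|=1.51190 >1
So |R|<1 on (-4.4444, 0).

(-4.4444,0); λ=-8 ⇒ h* = (40/9)/8 = 0.5556.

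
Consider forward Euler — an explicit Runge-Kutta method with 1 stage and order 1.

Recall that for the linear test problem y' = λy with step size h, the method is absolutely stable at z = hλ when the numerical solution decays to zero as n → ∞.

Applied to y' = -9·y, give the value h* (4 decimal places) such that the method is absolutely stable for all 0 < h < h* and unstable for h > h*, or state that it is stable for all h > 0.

(-2.0000,0); λ=-9 ⇒ h* = 0.2222.

On y'=λy, z=hλ:
  order 1, 1-stage ⇒ R(z)=1+z
  (e.g. R(-0.55)=0.45000, |R|=0.45000)

Boundary: |R(x)|=1, x<0.
x=-0.55: |R|=0.4500
|R(-1.13)|=0.1300 |R(-1.1)|=0.1000 |R(-0.76)|=0.2400
Bisect:
  x_lo=-2.3526 |R|=1.3526  x_hi=-0.3658 |R|=0.6342
  mid=-1.35920 |R|=0.35920 →hi
  mid=-1.85591 |R|=0.85591 →hi
  mid=-2.10426 |R|=1.10426 →lo
  mid=-1.98008 |R|=0.98008 →hi
  mid=-2.04217 |R|=1.04217 →lo
  mid=-2.01113 |R|=1.01113 →lo
  mid=-1.99561 |R|=0.99561 →hi
  mid=-2.00337 |R|=1.00337 →lo
  mid=-1.99949 |R|=0.99949 →hi
  ...
  [-2.00009,-1.99997] ⇒ x*=-2.0000
So |R|<1 on (-2.0000, 0).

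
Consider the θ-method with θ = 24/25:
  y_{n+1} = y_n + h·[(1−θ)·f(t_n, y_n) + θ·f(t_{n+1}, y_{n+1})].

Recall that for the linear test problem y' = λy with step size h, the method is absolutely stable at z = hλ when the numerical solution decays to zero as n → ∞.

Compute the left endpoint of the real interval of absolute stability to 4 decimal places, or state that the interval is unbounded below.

On y'=λy, z=hλ:
  y_{n+1} = y_n + z·[1/25·y_n + 24/25·y_{n+1}] ⇒ (1 − 24/25z)y_{n+1} = (1 + 1/25z)y_n
  ⇒ R(z) = (1 + 1/25z)/(1 − 24/25z).

Need |R(x)|<1, x<0.
x=-0.8: |R|=0.5475
x=-2: |R|=0.3151
x=-10: |R|=0.0566
x=-100: |R|=0.0309
θ=24/25≥1/2 ⇒ |1+1/25x|<|1−24/25x| ∀x<0 ⇒ interval (−∞,0).

(−∞, 0) — no finite endpoint.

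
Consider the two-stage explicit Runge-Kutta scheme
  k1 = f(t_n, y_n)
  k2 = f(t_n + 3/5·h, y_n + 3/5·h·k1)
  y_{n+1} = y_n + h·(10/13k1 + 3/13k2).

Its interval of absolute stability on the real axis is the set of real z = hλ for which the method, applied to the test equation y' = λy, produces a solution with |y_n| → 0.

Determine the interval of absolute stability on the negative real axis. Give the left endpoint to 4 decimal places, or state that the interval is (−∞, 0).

z∈(-7.2222,0).

On y'=λy, z=hλ:
  k1=λy_n ⇒ h·k1=z·y_n;  k2=λ(1+3/5z)y_n ⇒ h·k2=z(1+3/5z)y_n
  y_{n+1}/y_n = 1 + 10/13z + 3/13z(1+3/5z) = 1 + z + 9/65z²
  R(z) = 1 + z + 9/65z².

Need |R(x)|<1, x<0.
x=-0.83: |R|=0.2654
R=1: x+9/65x²=0 ⇒ x=−65/9=-7.2222; min R=1−1/(4·9/65)=-0.8056>−1
Confirm numerically:
  x=-6.361: |R|=0.24148 <1
  x=-5.634: |R|=0.23896 <1
  x=-5.508: |R|=0.30734 <1
  x=-4.875: |R|=0.58437 <1
  x=-7.489: |R|=1.27663 >1
  x=-7.471: |R|=1.25735 >1
Interval (-7.2222, 0).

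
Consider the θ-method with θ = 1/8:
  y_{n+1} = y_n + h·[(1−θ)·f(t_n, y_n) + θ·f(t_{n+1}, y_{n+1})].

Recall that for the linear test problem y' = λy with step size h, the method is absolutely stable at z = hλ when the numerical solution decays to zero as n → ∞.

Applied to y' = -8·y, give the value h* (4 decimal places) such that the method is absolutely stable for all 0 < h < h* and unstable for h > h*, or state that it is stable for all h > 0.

(-2.6667,0); λ=-8 ⇒ h* = (8/3)/8 = 0.3333.

With y'=λy (z=hλ):
  y_{n+1} = y_n + z·[7/8·y_n + 1/8·y_{n+1}] ⇒ (1 − 1/8z)y_{n+1} = (1 + 7/8z)y_n
  ⇒ R(z) = (1 + 7/8z)/(1 − 1/8z).

Solve |R(x)|<1 on ℝ⁻.
x=-1.37: |R|=0.1697
R=−1: 1+7/8x = −1+1/8x ⇒ -3/4x=2 ⇒ x=2/(-3/4)=-2.6667
Confirm numerically:
  x=-1.751: |R|=0.43657 <1
  x=-1.724: |R|=0.41835 <1
  x=-1.546: |R|=0.29562 <1
  x=-1.493: |R|=0.25819 <1
  x=-3.208: |R|=1.28979 >1
  x=-3.134: |R|=1.25184 >1
  x=-3.009: |R|=1.18657 >1
Interval (-2.6667, 0).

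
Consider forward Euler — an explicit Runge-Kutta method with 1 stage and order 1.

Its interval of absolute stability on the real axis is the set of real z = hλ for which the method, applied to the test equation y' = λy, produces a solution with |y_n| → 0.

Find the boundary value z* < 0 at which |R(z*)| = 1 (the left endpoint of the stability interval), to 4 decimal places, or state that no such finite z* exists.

Set f=λy, z=hλ:
  order 1, 1-stage ⇒ R(z)=1+z
  (e.g. R(-0.94)=0.06000, |R|=0.06000)

Boundary: |R(x)|=1, x<0.
x=-0.94: |R|=0.0600
|R(-2.06)|=1.0600 |R(-1.39)|=0.3900 |R(-0.99)|=0.0100
Bisect:
  x_lo=-2.7434 |R|=1.7434  x_hi=-0.3384 |R|=0.6616
  mid=-1.54088 |R|=0.54088 →hi
  mid=-2.14214 |R|=1.14214 →lo
  mid=-1.84151 |R|=0.84151 →hi
  mid=-1.99183 |R|=0.99183 →hi
  mid=-2.06699 |R|=1.06699 →lo
  mid=-2.02941 |R|=1.02941 →lo
  mid=-2.01062 |R|=1.01062 →lo
  ...
  [-2.00005,-1.99990] ⇒ x*=-2.0000
Interval (-2.0000, 0).

z* = -2.0000.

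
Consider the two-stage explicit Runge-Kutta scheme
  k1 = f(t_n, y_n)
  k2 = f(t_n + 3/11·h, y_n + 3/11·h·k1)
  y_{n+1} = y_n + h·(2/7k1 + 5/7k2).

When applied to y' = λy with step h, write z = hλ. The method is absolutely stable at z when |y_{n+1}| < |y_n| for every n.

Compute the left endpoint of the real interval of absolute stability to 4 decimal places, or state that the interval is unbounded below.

left endpoint -5.1333.

Set f=λy, z=hλ:
  k1=λy_n ⇒ h·k1=z·y_n;  k2=λ(1+3/11z)y_n ⇒ h·k2=z(1+3/11z)y_n
  y_{n+1}/y_n = 1 + 2/7z + 5/7z(1+3/11z) = 1 + z + 15/77z²
  so R(z) = 1 + z + 15/77z².

Need |R(x)|<1, x<0.
x=-0.37: |R|=0.6567
R=1: x+15/77x²=0 ⇒ x=−77/15=-5.1333; min R=1−1/(4·15/77)=-0.2833>−1
Confirm numerically:
  x=-4.316: |R|=0.31280 <1
  x=-2.548: |R|=0.28327 <1
  x=-2.299: |R|=0.26938 <1
  x=-5.393: |R|=1.27280 >1
  x=-5.281: |R|=1.15191 >1
Interval (-5.1333, 0).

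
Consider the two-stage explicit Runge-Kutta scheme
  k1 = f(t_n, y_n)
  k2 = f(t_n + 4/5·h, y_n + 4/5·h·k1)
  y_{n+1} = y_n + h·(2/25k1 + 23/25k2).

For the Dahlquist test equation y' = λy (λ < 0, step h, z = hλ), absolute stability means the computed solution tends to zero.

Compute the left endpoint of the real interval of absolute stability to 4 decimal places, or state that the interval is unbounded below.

On y'=λy, z=hλ:
  k1=λy_n ⇒ h·k1=z·y_n;  k2=λ(1+4/5z)y_n ⇒ h·k2=z(1+4/5z)y_n
  y_{n+1}/y_n = 1 + 2/25z + 23/25z(1+4/5z) = 1 + z + 92/125z²
  so R(z) = 1 + z + 92/125z².

Boundary: |R(x)|=1, x<0.
x=-1.13: |R|=0.8098
R=1: x+92/125x²=0 ⇒ x=−125/92=-1.3587; min R=1−1/(4·92/125)=0.6603>−1
Confirm numerically:
  x=-0.899: |R|=0.69584 <1
  x=-0.833: |R|=0.67770 <1
  x=-0.767: |R|=0.66598 <1
  x=-1.755: |R|=1.51190 >1
  x=-1.610: |R|=1.29779 >1
Stable set (-1.3587, 0).

z* = -1.3587.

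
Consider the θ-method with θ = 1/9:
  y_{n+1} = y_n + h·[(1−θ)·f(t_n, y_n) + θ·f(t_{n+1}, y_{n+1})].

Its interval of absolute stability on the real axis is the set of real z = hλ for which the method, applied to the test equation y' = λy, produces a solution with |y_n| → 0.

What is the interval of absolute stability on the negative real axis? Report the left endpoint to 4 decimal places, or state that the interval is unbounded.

z∈(-2.5714,0).

Set f=λy, z=hλ:
  y_{n+1} = y_n + z·[8/9·y_n + 1/9·y_{n+1}] ⇒ (1 − 1/9z)y_{n+1} = (1 + 8/9z)y_n
  ⇒ R(z) = (1 + 8/9z)/(1 − 1/9z).

Find x<0 with |R(x)|<1.
x=-1.29: |R|=0.1283
R=−1: 1+8/9x = −1+1/9x ⇒ -7/9x=2 ⇒ x=2/(-7/9)=-2.5714
Confirm numerically:
  x=-2.377: |R|=0.88037 <1
  x=-1.581: |R|=0.34477 <1
  x=-1.499: |R|=0.28498 <1
  x=-1.098: |R|=0.02139 <1
  x=-3.156: |R|=1.33662 >1
  x=-2.685: |R|=1.06804 >1
So |R|<1 on (-2.5714, 0).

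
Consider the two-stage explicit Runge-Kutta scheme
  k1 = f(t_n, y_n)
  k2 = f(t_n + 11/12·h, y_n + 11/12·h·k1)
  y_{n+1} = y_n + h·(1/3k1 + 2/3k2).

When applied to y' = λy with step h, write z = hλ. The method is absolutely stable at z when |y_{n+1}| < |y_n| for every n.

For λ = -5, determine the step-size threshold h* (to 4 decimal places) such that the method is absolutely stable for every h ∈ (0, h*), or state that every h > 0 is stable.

Test eqn y'=λy, z=hλ:
  k1=λy_n ⇒ h·k1=z·y_n;  k2=λ(1+11/12z)y_n ⇒ h·k2=z(1+11/12z)y_n
  y_{n+1}/y_n = 1 + 1/3z + 2/3z(1+11/12z) = 1 + z + 11/18z²
  ⇒ R(z) = 1 + z + 11/18z².

Need |R(x)|<1, x<0.
x=-1.09: |R|=0.6361
R=1: x+11/18x²=0 ⇒ x=−18/11=-1.6364; min R=1−1/(4·11/18)=0.5909>−1
Confirm numerically:
  x=-1.512: |R|=0.88509 <1
  x=-1.500: |R|=0.87500 <1
  x=-1.141: |R|=0.65459 <1
  x=-0.828: |R|=0.59097 <1
  x=-2.223: |R|=1.79695 >1
  x=-1.844: |R|=1.23398 >1
  x=-1.679: |R|=1.04375 >1
So |R|<1 on (-1.6364, 0).

(-1.6364,0); λ=-5 ⇒ h* = (18/11)/5 = 0.3273.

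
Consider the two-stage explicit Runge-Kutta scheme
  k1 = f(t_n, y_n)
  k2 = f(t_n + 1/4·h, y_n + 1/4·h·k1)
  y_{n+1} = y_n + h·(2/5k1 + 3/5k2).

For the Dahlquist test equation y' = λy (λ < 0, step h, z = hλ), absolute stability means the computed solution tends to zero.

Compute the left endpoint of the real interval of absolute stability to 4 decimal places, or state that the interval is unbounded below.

left endpoint -6.6667.

On y'=λy, z=hλ:
  k1=λy_n ⇒ h·k1=z·y_n;  k2=λ(1+1/4z)y_n ⇒ h·k2=z(1+1/4z)y_n
  y_{n+1}/y_n = 1 + 2/5z + 3/5z(1+1/4z) = 1 + z + 3/20z²
  Hence R(z) = 1 + z + 3/20z².

Find x<0 with |R(x)|<1.
x=-0.58: |R|=0.4705
R=1: x+3/20x²=0 ⇒ x=−20/3=-6.6667; min R=1−1/(4·3/20)=-0.6667>−1
Confirm numerically:
  x=-6.563: |R|=0.89795 <1
  x=-6.544: |R|=0.87959 <1
  x=-5.460: |R|=0.01174 <1
  x=-5.113: |R|=0.19158 <1
  x=-6.979: |R|=1.32697 >1
  x=-6.896: |R|=1.23722 >1
Interval (-6.6667, 0).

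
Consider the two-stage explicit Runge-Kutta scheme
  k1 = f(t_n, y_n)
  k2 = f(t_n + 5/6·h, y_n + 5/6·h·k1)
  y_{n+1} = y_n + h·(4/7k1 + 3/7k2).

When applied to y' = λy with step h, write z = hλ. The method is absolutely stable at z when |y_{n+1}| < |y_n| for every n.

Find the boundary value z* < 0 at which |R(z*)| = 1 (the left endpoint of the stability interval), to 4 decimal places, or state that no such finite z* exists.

On y'=λy, z=hλ:
  k1=λy_n ⇒ h·k1=z·y_n;  k2=λ(1+5/6z)y_n ⇒ h·k2=z(1+5/6z)y_n
  y_{n+1}/y_n = 1 + 4/7z + 3/7z(1+5/6z) = 1 + z + 5/14z²
  so R(z) = 1 + z + 5/14z².

Solve |R(x)|<1 on ℝ⁻.
x=-1.22: |R|=0.3116
R=1: x+5/14x²=0 ⇒ x=−14/5=-2.8000; min R=1−1/(4·5/14)=0.3000>−1
Confirm numerically:
  x=-2.331: |R|=0.60956 <1
  x=-1.939: |R|=0.40376 <1
  x=-1.450: |R|=0.30089 <1
  x=-3.110: |R|=1.34432 >1
  x=-2.979: |R|=1.19044 >1
  x=-2.867: |R|=1.06860 >1
Interval (-2.8000, 0).

left endpoint -2.8000.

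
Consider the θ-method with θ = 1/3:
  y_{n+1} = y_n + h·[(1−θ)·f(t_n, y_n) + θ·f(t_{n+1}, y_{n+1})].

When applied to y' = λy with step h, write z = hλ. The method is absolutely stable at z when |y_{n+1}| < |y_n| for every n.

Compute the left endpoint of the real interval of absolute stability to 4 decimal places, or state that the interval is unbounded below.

left endpoint -6.0000.

With y'=λy (z=hλ):
  y_{n+1} = y_n + z·[2/3·y_n + 1/3·y_{n+1}] ⇒ (1 − 1/3z)y_{n+1} = (1 + 2/3z)y_n
  Hence R(z) = (1 + 2/3z)/(1 − 1/3z).

Solve |R(x)|<1 on ℝ⁻.
x=-0.68: |R|=0.4457
R=−1: 1+2/3x = −1+1/3x ⇒ -1/3x=2 ⇒ x=2/(-1/3)=-6.0000
Confirm numerically:
  x=-4.951: |R|=0.86807 <1
  x=-4.523: |R|=0.80367 <1
  x=-4.193: |R|=0.74878 <1
  x=-6.427: |R|=1.04530 >1
  x=-6.342: |R|=1.03661 >1
  x=-6.254: |R|=1.02745 >1
Stable set (-6.0000, 0).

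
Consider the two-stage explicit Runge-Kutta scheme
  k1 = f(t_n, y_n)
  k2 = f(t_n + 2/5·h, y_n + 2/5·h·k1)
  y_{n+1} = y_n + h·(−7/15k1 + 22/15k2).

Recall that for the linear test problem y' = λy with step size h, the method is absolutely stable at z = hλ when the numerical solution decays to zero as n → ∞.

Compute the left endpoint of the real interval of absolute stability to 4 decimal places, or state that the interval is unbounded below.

z* = -1.7045.

Set f=λy, z=hλ:
  k1=λy_n ⇒ h·k1=z·y_n;  k2=λ(1+2/5z)y_n ⇒ h·k2=z(1+2/5z)y_n
  y_{n+1}/y_n = 1 − 7/15z + 22/15z(1+2/5z) = 1 + z + 44/75z²
  Hence R(z) = 1 + z + 44/75z².

Boundary: |R(x)|=1, x<0.
x=-1.57: |R|=0.8761
R=1: x+44/75x²=0 ⇒ x=−75/44=-1.7045; min R=1−1/(4·44/75)=0.5739>−1
Confirm numerically:
  x=-1.510: |R|=0.82766 <1
  x=-1.376: |R|=0.73478 <1
  x=-1.255: |R|=0.66901 <1
  x=-1.196: |R|=0.64318 <1
  x=-2.168: |R|=1.58946 >1
  x=-2.097: |R|=1.48281 >1
  x=-1.787: |R|=1.08644 >1
So |R|<1 on (-1.7045, 0).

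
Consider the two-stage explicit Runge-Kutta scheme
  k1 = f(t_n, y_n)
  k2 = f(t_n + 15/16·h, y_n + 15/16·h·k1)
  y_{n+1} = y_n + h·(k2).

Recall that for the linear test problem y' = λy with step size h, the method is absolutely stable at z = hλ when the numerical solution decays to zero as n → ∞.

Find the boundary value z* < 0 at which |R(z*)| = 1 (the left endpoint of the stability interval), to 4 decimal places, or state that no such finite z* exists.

On y'=λy, z=hλ:
  k1=λy_n ⇒ h·k1=z·y_n;  k2=λ(1+15/16z)y_n ⇒ h·k2=z(1+15/16z)y_n
  y_{n+1}/y_n = 1 + z(1+15/16z) = 1 + z + 15/16z²
  ⇒ R(z) = 1 + z + 15/16z².

Need |R(x)|<1, x<0.
x=-1.67: |R|=1.9446
R=1: x+15/16x²=0 ⇒ x=−16/15=-1.0667; min R=1−1/(4·15/16)=0.7333>−1
Confirm numerically:
  x=-0.925: |R|=0.87715 <1
  x=-0.795: |R|=0.79752 <1
  x=-0.565: |R|=0.73427 <1
  x=-1.415: |R|=1.46209 >1
  x=-1.318: |R|=1.31055 >1
  x=-1.314: |R|=1.30468 >1
So |R|<1 on (-1.0667, 0).

left endpoint -1.0667.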